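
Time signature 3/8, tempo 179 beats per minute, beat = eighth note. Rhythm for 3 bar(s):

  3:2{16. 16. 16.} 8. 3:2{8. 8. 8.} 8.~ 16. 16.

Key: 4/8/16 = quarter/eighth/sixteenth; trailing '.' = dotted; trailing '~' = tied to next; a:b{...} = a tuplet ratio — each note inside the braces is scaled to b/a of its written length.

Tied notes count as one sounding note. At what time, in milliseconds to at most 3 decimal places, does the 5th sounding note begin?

note 5 onset = 3b = 1005.587ms

1. 0.0ms @ 0 + 167.598ms (1/2)
2. 167.598ms @ 1/2 + 167.598ms (1/2)
3. 335.196ms @ 1 + 167.598ms (1/2)
4. 502.793ms @ 3/2 + 502.793ms (3/2)
5. 1005.587ms @ 3 + 335.196ms (1)
6. 1340.782ms @ 4 + 335.196ms (1)
7. 1675.978ms @ 5 + 335.196ms (1)
8. 2011.173ms @ 6 + 754.19ms (9/4)
9. 2765.363ms @ 33/4 + 251.397ms (3/4)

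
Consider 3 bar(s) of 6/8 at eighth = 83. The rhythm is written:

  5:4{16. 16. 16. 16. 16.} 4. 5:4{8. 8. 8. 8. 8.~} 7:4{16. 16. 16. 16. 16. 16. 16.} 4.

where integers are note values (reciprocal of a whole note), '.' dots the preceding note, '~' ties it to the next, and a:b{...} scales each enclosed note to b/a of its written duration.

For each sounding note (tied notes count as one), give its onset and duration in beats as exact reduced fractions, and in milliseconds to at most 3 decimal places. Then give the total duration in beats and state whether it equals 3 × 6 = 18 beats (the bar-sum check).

1) 0.0ms=0b +433.735ms=3/5b
2) 433.735ms=3/5b +433.735ms=3/5b
3) 867.47ms=6/5b +433.735ms=3/5b
4) 1301.205ms=9/5b +433.735ms=3/5b
5) 1734.94ms=12/5b +433.735ms=3/5b
6) 2168.675ms=3b +2168.675ms=3b
7) 4337.349ms=6b +867.47ms=6/5b
8) 5204.819ms=36/5b +867.47ms=6/5b
9) 6072.289ms=42/5b +867.47ms=6/5b
10) 6939.759ms=48/5b +867.47ms=6/5b
11) 7807.229ms=54/5b +1177.281ms=57/35b
12) 8984.509ms=87/7b +309.811ms=3/7b
13) 9294.32ms=90/7b +309.811ms=3/7b
14) 9604.131ms=93/7b +309.811ms=3/7b
15) 9913.941ms=96/7b +309.811ms=3/7b
16) 10223.752ms=99/7b +309.811ms=3/7b
17) 10533.563ms=102/7b +309.811ms=3/7b
18) 10843.373ms=15b +2168.675ms=3b
Σ=18b of 18 (83bpm 6/8) — PASS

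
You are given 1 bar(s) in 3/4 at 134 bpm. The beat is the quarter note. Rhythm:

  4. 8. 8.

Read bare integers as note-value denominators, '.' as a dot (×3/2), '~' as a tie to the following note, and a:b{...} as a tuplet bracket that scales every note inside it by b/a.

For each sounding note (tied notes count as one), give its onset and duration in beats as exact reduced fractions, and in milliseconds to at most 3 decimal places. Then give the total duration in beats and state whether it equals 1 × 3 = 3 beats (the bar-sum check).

1) 0.0ms=0b +671.642ms=3/2b
2) 671.642ms=3/2b +335.821ms=3/4b
3) 1007.463ms=9/4b +335.821ms=3/4b
Σ=3b of 3 (134bpm 3/4) — PASS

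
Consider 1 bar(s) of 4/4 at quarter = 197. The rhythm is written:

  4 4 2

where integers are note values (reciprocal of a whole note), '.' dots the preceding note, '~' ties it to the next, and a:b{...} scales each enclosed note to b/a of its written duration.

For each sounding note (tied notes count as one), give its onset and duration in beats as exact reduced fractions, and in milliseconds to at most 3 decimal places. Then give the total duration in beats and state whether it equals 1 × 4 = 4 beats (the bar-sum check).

1) 0.0ms=0b +304.569ms=1b
2) 304.569ms=1b +304.569ms=1b
3) 609.137ms=2b +609.137ms=2b
Σ=4b of 4 (197bpm 4/4) — PASS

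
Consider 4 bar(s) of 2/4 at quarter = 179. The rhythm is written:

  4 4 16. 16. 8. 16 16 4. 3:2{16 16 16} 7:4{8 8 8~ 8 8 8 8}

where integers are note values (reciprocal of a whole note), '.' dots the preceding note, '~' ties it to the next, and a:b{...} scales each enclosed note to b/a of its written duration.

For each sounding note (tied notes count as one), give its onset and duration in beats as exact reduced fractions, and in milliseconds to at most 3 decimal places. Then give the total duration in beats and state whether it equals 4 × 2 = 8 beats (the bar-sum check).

1) 0.0ms=0b +335.196ms=1b
2) 335.196ms=1b +335.196ms=1b
3) 670.391ms=2b +125.698ms=3/8b
4) 796.089ms=19/8b +125.698ms=3/8b
5) 921.788ms=11/4b +251.397ms=3/4b
6) 1173.184ms=7/2b +83.799ms=1/4b
7) 1256.983ms=15/4b +83.799ms=1/4b
8) 1340.782ms=4b +502.793ms=3/2b
9) 1843.575ms=11/2b +55.866ms=1/6b
10) 1899.441ms=17/3b +55.866ms=1/6b
11) 1955.307ms=35/6b +55.866ms=1/6b
12) 2011.173ms=6b +95.77ms=2/7b
13) 2106.943ms=44/7b +95.77ms=2/7b
14) 2202.713ms=46/7b +191.54ms=4/7b
15) 2394.254ms=50/7b +95.77ms=2/7b
16) 2490.024ms=52/7b +95.77ms=2/7b
17) 2585.794ms=54/7b +95.77ms=2/7b
Σ=8b of 8 (179bpm 2/4) — PASS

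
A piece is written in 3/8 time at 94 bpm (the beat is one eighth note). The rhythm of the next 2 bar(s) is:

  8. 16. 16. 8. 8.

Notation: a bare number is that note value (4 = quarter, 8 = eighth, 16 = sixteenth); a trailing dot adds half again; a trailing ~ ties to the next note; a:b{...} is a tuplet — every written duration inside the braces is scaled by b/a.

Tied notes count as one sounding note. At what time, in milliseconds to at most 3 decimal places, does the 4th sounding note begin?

1. 0.0ms @ 0 + 957.447ms (3/2)
2. 957.447ms @ 3/2 + 478.723ms (3/4)
3. 1436.17ms @ 9/4 + 478.723ms (3/4)
4. 1914.894ms @ 3 + 957.447ms (3/2)
5. 2872.34ms @ 9/2 + 957.447ms (3/2)

note 4 onset = 3b = 1914.894ms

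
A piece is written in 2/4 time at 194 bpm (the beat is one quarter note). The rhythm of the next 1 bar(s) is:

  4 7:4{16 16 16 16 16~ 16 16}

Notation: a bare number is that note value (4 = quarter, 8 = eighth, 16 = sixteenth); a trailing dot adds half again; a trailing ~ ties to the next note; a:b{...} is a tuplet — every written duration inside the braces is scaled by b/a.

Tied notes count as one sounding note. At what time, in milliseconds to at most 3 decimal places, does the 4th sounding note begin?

1. 0.0ms @ 0 + 309.278ms (1)
2. 309.278ms @ 1 + 44.183ms (1/7)
3. 353.461ms @ 8/7 + 44.183ms (1/7)
4. 397.644ms @ 9/7 + 44.183ms (1/7)
5. 441.826ms @ 10/7 + 44.183ms (1/7)
6. 486.009ms @ 11/7 + 88.365ms (2/7)
7. 574.374ms @ 13/7 + 44.183ms (1/7)

note 4 onset = 9/7b = 397.644ms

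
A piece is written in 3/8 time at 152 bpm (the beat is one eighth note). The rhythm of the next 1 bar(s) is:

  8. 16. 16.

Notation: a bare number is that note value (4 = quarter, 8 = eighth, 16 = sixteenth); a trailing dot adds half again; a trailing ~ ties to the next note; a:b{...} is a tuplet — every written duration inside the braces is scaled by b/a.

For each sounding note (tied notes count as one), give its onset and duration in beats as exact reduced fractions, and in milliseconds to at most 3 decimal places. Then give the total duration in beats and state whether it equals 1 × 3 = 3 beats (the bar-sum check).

1) 0.0ms=0b +592.105ms=3/2b
2) 592.105ms=3/2b +296.053ms=3/4b
3) 888.158ms=9/4b +296.053ms=3/4b
Σ=3b of 3 (152bpm 3/8) — PASS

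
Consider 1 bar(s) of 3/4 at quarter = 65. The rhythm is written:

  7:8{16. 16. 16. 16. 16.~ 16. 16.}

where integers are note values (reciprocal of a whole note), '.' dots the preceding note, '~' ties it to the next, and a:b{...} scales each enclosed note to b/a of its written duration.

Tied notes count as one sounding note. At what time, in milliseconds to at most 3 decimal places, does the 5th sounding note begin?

1. 0.0ms @ 0 + 395.604ms (3/7)
2. 395.604ms @ 3/7 + 395.604ms (3/7)
3. 791.209ms @ 6/7 + 395.604ms (3/7)
4. 1186.813ms @ 9/7 + 395.604ms (3/7)
5. 1582.418ms @ 12/7 + 791.209ms (6/7)
6. 2373.626ms @ 18/7 + 395.604ms (3/7)

note 5 onset = 12/7b = 1582.418ms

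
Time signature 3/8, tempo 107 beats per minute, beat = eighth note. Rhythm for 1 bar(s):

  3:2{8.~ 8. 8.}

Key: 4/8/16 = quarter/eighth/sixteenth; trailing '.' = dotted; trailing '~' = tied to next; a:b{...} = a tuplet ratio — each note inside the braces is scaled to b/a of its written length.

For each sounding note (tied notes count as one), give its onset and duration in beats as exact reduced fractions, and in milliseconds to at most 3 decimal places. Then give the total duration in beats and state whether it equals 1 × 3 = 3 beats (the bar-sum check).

1) 0.0ms=0b +1121.495ms=2b
2) 1121.495ms=2b +560.748ms=1b
Σ=3b of 3 (107bpm 3/8) — PASS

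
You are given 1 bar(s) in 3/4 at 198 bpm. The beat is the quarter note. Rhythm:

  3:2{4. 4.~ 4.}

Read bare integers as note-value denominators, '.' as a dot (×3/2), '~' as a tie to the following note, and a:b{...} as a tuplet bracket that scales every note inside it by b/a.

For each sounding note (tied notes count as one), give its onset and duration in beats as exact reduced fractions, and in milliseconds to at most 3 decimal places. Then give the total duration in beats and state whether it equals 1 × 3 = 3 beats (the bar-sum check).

1) 0.0ms=0b +303.03ms=1b
2) 303.03ms=1b +606.061ms=2b
Σ=3b of 3 (198bpm 3/4) — PASS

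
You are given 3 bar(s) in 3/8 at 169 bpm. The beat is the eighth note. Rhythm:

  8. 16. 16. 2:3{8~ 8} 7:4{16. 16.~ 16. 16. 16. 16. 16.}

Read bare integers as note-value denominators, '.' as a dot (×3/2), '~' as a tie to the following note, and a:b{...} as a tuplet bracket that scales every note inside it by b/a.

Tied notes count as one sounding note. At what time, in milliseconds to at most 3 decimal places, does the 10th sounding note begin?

1. 0.0ms @ 0 + 532.544ms (3/2)
2. 532.544ms @ 3/2 + 266.272ms (3/4)
3. 798.817ms @ 9/4 + 266.272ms (3/4)
4. 1065.089ms @ 3 + 1065.089ms (3)
5. 2130.178ms @ 6 + 152.156ms (3/7)
6. 2282.333ms @ 45/7 + 304.311ms (6/7)
7. 2586.644ms @ 51/7 + 152.156ms (3/7)
8. 2738.8ms @ 54/7 + 152.156ms (3/7)
9. 2890.955ms @ 57/7 + 152.156ms (3/7)
10. 3043.111ms @ 60/7 + 152.156ms (3/7)

note 10 onset = 60/7b = 3043.111ms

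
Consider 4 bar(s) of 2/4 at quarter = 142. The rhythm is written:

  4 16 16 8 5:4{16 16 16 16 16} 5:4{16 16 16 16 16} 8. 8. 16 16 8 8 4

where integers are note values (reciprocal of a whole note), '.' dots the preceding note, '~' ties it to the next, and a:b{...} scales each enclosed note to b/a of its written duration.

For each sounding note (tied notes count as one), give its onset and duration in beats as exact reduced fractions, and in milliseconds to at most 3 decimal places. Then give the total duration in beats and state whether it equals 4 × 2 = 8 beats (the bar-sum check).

1) 0.0ms=0b +422.535ms=1b
2) 422.535ms=1b +105.634ms=1/4b
3) 528.169ms=5/4b +105.634ms=1/4b
4) 633.803ms=3/2b +211.268ms=1/2b
5) 845.07ms=2b +84.507ms=1/5b
6) 929.577ms=11/5b +84.507ms=1/5b
7) 1014.085ms=12/5b +84.507ms=1/5b
8) 1098.592ms=13/5b +84.507ms=1/5b
9) 1183.099ms=14/5b +84.507ms=1/5b
10) 1267.606ms=3b +84.507ms=1/5b
11) 1352.113ms=16/5b +84.507ms=1/5b
12) 1436.62ms=17/5b +84.507ms=1/5b
13) 1521.127ms=18/5b +84.507ms=1/5b
14) 1605.634ms=19/5b +84.507ms=1/5b
15) 1690.141ms=4b +316.901ms=3/4b
16) 2007.042ms=19/4b +316.901ms=3/4b
17) 2323.944ms=11/2b +105.634ms=1/4b
18) 2429.577ms=23/4b +105.634ms=1/4b
19) 2535.211ms=6b +211.268ms=1/2b
20) 2746.479ms=13/2b +211.268ms=1/2b
21) 2957.746ms=7b +422.535ms=1b
Σ=8b of 8 (142bpm 2/4) — PASS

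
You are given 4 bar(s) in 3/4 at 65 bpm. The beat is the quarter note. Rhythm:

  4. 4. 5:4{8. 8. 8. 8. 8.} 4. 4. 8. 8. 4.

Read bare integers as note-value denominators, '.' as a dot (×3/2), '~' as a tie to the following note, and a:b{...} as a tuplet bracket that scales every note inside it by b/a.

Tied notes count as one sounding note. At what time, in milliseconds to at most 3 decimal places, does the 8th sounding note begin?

note 8 onset = 6b = 5538.462ms

1. 0.0ms @ 0 + 1384.615ms (3/2)
2. 1384.615ms @ 3/2 + 1384.615ms (3/2)
3. 2769.231ms @ 3 + 553.846ms (3/5)
4. 3323.077ms @ 18/5 + 553.846ms (3/5)
5. 3876.923ms @ 21/5 + 553.846ms (3/5)
6. 4430.769ms @ 24/5 + 553.846ms (3/5)
7. 4984.615ms @ 27/5 + 553.846ms (3/5)
8. 5538.462ms @ 6 + 1384.615ms (3/2)
9. 6923.077ms @ 15/2 + 1384.615ms (3/2)
10. 8307.692ms @ 9 + 692.308ms (3/4)
11. 9000.0ms @ 39/4 + 692.308ms (3/4)
12. 9692.308ms @ 21/2 + 1384.615ms (3/2)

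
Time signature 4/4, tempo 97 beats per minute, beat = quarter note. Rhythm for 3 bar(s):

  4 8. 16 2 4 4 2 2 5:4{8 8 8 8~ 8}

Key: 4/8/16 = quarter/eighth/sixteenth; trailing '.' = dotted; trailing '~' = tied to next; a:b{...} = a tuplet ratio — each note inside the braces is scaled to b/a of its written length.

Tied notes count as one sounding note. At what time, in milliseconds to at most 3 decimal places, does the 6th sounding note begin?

note 6 onset = 5b = 3092.784ms

1. 0.0ms @ 0 + 618.557ms (1)
2. 618.557ms @ 1 + 463.918ms (3/4)
3. 1082.474ms @ 7/4 + 154.639ms (1/4)
4. 1237.113ms @ 2 + 1237.113ms (2)
5. 2474.227ms @ 4 + 618.557ms (1)
6. 3092.784ms @ 5 + 618.557ms (1)
7. 3711.34ms @ 6 + 1237.113ms (2)
8. 4948.454ms @ 8 + 1237.113ms (2)
9. 6185.567ms @ 10 + 247.423ms (2/5)
10. 6432.99ms @ 52/5 + 247.423ms (2/5)
11. 6680.412ms @ 54/5 + 247.423ms (2/5)
12. 6927.835ms @ 56/5 + 494.845ms (4/5)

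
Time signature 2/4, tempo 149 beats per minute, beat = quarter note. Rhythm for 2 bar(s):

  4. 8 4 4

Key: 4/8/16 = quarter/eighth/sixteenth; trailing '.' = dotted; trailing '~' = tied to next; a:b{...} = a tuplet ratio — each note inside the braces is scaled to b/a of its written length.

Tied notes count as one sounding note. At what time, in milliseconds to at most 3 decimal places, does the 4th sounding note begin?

note 4 onset = 3b = 1208.054ms

1. 0.0ms @ 0 + 604.027ms (3/2)
2. 604.027ms @ 3/2 + 201.342ms (1/2)
3. 805.369ms @ 2 + 402.685ms (1)
4. 1208.054ms @ 3 + 402.685ms (1)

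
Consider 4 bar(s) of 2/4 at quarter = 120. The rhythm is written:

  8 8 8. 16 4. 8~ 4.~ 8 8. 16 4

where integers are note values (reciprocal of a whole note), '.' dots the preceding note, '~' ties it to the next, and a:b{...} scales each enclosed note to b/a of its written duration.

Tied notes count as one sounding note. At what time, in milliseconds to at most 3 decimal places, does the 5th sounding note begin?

1. 0.0ms @ 0 + 250.0ms (1/2)
2. 250.0ms @ 1/2 + 250.0ms (1/2)
3. 500.0ms @ 1 + 375.0ms (3/4)
4. 875.0ms @ 7/4 + 125.0ms (1/4)
5. 1000.0ms @ 2 + 750.0ms (3/2)
6. 1750.0ms @ 7/2 + 1250.0ms (5/2)
7. 3000.0ms @ 6 + 375.0ms (3/4)
8. 3375.0ms @ 27/4 + 125.0ms (1/4)
9. 3500.0ms @ 7 + 500.0ms (1)

note 5 onset = 2b = 1000.0ms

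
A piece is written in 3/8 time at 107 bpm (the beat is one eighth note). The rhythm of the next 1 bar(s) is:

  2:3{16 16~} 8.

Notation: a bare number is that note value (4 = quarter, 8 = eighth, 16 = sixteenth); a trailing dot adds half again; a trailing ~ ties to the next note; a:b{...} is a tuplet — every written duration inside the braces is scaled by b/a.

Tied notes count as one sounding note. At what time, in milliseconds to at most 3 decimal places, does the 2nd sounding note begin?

note 2 onset = 3/4b = 420.561ms

1. 0.0ms @ 0 + 420.561ms (3/4)
2. 420.561ms @ 3/4 + 1261.682ms (9/4)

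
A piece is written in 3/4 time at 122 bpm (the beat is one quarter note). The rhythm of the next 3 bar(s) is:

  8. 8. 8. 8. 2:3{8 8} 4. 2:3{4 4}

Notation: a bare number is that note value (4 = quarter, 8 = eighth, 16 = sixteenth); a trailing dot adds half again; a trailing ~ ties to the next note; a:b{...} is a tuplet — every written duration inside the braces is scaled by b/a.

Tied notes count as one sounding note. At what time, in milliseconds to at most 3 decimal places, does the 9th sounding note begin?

note 9 onset = 15/2b = 3688.525ms

1. 0.0ms @ 0 + 368.852ms (3/4)
2. 368.852ms @ 3/4 + 368.852ms (3/4)
3. 737.705ms @ 3/2 + 368.852ms (3/4)
4. 1106.557ms @ 9/4 + 368.852ms (3/4)
5. 1475.41ms @ 3 + 368.852ms (3/4)
6. 1844.262ms @ 15/4 + 368.852ms (3/4)
7. 2213.115ms @ 9/2 + 737.705ms (3/2)
8. 2950.82ms @ 6 + 737.705ms (3/2)
9. 3688.525ms @ 15/2 + 737.705ms (3/2)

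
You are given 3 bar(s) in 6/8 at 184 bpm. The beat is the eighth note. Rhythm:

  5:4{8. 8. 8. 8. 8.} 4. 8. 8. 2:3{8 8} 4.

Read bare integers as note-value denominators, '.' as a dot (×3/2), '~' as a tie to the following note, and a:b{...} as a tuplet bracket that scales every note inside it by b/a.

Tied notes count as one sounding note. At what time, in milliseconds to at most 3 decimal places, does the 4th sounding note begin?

note 4 onset = 18/5b = 1173.913ms

1. 0.0ms @ 0 + 391.304ms (6/5)
2. 391.304ms @ 6/5 + 391.304ms (6/5)
3. 782.609ms @ 12/5 + 391.304ms (6/5)
4. 1173.913ms @ 18/5 + 391.304ms (6/5)
5. 1565.217ms @ 24/5 + 391.304ms (6/5)
6. 1956.522ms @ 6 + 978.261ms (3)
7. 2934.783ms @ 9 + 489.13ms (3/2)
8. 3423.913ms @ 21/2 + 489.13ms (3/2)
9. 3913.043ms @ 12 + 489.13ms (3/2)
10. 4402.174ms @ 27/2 + 489.13ms (3/2)
11. 4891.304ms @ 15 + 978.261ms (3)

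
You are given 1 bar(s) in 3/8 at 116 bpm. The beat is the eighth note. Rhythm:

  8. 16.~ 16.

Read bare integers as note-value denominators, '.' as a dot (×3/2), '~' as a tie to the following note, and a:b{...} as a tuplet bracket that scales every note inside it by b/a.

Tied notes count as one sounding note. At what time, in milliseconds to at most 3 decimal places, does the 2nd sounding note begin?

1. 0.0ms @ 0 + 775.862ms (3/2)
2. 775.862ms @ 3/2 + 775.862ms (3/2)

note 2 onset = 3/2b = 775.862ms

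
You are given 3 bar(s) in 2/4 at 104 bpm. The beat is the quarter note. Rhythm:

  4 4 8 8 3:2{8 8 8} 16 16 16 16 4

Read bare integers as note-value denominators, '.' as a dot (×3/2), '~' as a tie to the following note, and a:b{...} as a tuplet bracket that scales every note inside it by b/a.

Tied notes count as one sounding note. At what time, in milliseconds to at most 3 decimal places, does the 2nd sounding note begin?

note 2 onset = 1b = 576.923ms

1. 0.0ms @ 0 + 576.923ms (1)
2. 576.923ms @ 1 + 576.923ms (1)
3. 1153.846ms @ 2 + 288.462ms (1/2)
4. 1442.308ms @ 5/2 + 288.462ms (1/2)
5. 1730.769ms @ 3 + 192.308ms (1/3)
6. 1923.077ms @ 10/3 + 192.308ms (1/3)
7. 2115.385ms @ 11/3 + 192.308ms (1/3)
8. 2307.692ms @ 4 + 144.231ms (1/4)
9. 2451.923ms @ 17/4 + 144.231ms (1/4)
10. 2596.154ms @ 9/2 + 144.231ms (1/4)
11. 2740.385ms @ 19/4 + 144.231ms (1/4)
12. 2884.615ms @ 5 + 576.923ms (1)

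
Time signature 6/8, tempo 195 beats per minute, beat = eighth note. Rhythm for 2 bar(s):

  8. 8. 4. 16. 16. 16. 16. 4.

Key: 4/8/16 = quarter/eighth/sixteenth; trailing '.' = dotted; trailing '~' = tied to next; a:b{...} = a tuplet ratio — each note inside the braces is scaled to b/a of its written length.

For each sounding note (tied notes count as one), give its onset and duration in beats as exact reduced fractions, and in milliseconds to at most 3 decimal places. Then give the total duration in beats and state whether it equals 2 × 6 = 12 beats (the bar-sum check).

1) 0.0ms=0b +461.538ms=3/2b
2) 461.538ms=3/2b +461.538ms=3/2b
3) 923.077ms=3b +923.077ms=3b
4) 1846.154ms=6b +230.769ms=3/4b
5) 2076.923ms=27/4b +230.769ms=3/4b
6) 2307.692ms=15/2b +230.769ms=3/4b
7) 2538.462ms=33/4b +230.769ms=3/4b
8) 2769.231ms=9b +923.077ms=3b
Σ=12b of 12 (195bpm 6/8) — PASS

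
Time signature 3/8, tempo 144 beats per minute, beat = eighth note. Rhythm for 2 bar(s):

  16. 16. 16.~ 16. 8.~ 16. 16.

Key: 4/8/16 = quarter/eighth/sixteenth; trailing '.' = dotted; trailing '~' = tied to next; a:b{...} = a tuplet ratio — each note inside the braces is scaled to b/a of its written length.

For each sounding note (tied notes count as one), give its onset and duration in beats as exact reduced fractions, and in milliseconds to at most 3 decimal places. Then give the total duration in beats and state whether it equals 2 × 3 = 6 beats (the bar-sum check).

1) 0.0ms=0b +312.5ms=3/4b
2) 312.5ms=3/4b +312.5ms=3/4b
3) 625.0ms=3/2b +625.0ms=3/2b
4) 1250.0ms=3b +937.5ms=9/4b
5) 2187.5ms=21/4b +312.5ms=3/4b
Σ=6b of 6 (144bpm 3/8) — PASS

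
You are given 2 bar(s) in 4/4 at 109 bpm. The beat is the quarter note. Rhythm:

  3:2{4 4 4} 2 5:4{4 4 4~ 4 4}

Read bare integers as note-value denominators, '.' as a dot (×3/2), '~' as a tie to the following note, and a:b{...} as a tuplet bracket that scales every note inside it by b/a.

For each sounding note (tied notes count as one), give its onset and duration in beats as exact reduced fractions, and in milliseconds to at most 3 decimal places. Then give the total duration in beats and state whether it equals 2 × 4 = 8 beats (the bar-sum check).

1) 0.0ms=0b +366.972ms=2/3b
2) 366.972ms=2/3b +366.972ms=2/3b
3) 733.945ms=4/3b +366.972ms=2/3b
4) 1100.917ms=2b +1100.917ms=2b
5) 2201.835ms=4b +440.367ms=4/5b
6) 2642.202ms=24/5b +440.367ms=4/5b
7) 3082.569ms=28/5b +880.734ms=8/5b
8) 3963.303ms=36/5b +440.367ms=4/5b
Σ=8b of 8 (109bpm 4/4) — PASS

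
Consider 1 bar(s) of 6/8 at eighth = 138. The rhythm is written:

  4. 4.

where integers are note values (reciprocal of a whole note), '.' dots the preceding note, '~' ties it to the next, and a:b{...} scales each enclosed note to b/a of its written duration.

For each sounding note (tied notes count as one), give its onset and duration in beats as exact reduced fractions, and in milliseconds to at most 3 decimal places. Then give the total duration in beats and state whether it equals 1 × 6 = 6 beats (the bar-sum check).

1) 0.0ms=0b +1304.348ms=3b
2) 1304.348ms=3b +1304.348ms=3b
Σ=6b of 6 (138bpm 6/8) — PASS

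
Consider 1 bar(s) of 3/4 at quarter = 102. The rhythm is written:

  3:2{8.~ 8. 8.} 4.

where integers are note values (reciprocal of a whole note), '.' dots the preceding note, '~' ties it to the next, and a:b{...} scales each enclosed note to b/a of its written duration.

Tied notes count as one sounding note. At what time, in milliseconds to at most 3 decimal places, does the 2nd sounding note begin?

1. 0.0ms @ 0 + 588.235ms (1)
2. 588.235ms @ 1 + 294.118ms (1/2)
3. 882.353ms @ 3/2 + 882.353ms (3/2)

note 2 onset = 1b = 588.235ms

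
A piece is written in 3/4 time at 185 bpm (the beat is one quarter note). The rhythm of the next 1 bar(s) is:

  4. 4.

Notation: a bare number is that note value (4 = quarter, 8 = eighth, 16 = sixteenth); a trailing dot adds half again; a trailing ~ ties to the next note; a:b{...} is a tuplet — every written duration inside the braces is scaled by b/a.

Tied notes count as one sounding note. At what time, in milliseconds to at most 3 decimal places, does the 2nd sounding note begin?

note 2 onset = 3/2b = 486.486ms

1. 0.0ms @ 0 + 486.486ms (3/2)
2. 486.486ms @ 3/2 + 486.486ms (3/2)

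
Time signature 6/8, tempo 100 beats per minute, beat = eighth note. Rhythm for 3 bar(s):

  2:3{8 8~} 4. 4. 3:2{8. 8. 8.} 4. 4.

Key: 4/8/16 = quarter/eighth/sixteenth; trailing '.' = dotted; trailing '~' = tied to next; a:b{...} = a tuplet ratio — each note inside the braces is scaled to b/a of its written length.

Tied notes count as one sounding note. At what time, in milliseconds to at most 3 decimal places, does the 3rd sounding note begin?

1. 0.0ms @ 0 + 900.0ms (3/2)
2. 900.0ms @ 3/2 + 2700.0ms (9/2)
3. 3600.0ms @ 6 + 1800.0ms (3)
4. 5400.0ms @ 9 + 600.0ms (1)
5. 6000.0ms @ 10 + 600.0ms (1)
6. 6600.0ms @ 11 + 600.0ms (1)
7. 7200.0ms @ 12 + 1800.0ms (3)
8. 9000.0ms @ 15 + 1800.0ms (3)

note 3 onset = 6b = 3600.0ms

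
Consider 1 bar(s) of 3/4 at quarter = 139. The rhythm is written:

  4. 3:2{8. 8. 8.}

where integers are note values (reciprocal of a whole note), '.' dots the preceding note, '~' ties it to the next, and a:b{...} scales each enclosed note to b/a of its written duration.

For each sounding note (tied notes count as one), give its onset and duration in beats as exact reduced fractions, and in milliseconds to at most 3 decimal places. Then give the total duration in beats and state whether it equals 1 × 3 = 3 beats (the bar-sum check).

1) 0.0ms=0b +647.482ms=3/2b
2) 647.482ms=3/2b +215.827ms=1/2b
3) 863.309ms=2b +215.827ms=1/2b
4) 1079.137ms=5/2b +215.827ms=1/2b
Σ=3b of 3 (139bpm 3/4) — PASS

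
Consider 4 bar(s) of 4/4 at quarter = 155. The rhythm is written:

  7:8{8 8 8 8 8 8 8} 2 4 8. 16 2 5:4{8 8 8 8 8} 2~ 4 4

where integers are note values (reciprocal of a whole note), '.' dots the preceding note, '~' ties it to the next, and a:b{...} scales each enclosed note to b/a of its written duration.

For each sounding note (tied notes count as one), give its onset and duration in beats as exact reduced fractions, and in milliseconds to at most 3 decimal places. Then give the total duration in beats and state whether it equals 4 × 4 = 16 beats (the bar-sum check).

1) 0.0ms=0b +221.198ms=4/7b
2) 221.198ms=4/7b +221.198ms=4/7b
3) 442.396ms=8/7b +221.198ms=4/7b
4) 663.594ms=12/7b +221.198ms=4/7b
5) 884.793ms=16/7b +221.198ms=4/7b
6) 1105.991ms=20/7b +221.198ms=4/7b
7) 1327.189ms=24/7b +221.198ms=4/7b
8) 1548.387ms=4b +774.194ms=2b
9) 2322.581ms=6b +387.097ms=1b
10) 2709.677ms=7b +290.323ms=3/4b
11) 3000.0ms=31/4b +96.774ms=1/4b
12) 3096.774ms=8b +774.194ms=2b
13) 3870.968ms=10b +154.839ms=2/5b
14) 4025.806ms=52/5b +154.839ms=2/5b
15) 4180.645ms=54/5b +154.839ms=2/5b
16) 4335.484ms=56/5b +154.839ms=2/5b
17) 4490.323ms=58/5b +154.839ms=2/5b
18) 4645.161ms=12b +1161.29ms=3b
19) 5806.452ms=15b +387.097ms=1b
Σ=16b of 16 (155bpm 4/4) — PASS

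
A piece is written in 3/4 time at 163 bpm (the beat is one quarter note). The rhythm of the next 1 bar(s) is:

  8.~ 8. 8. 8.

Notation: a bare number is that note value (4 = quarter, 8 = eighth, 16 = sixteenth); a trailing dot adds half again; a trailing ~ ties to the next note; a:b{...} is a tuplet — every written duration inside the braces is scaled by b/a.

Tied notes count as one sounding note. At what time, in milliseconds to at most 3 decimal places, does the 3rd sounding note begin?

note 3 onset = 9/4b = 828.221ms

1. 0.0ms @ 0 + 552.147ms (3/2)
2. 552.147ms @ 3/2 + 276.074ms (3/4)
3. 828.221ms @ 9/4 + 276.074ms (3/4)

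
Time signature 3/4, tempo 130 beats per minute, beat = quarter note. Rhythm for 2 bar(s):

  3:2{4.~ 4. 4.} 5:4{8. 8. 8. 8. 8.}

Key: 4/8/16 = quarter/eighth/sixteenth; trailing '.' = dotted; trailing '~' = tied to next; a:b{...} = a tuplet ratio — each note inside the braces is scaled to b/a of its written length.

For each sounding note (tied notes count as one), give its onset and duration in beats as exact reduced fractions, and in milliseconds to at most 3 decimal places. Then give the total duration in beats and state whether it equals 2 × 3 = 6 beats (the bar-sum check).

1) 0.0ms=0b +923.077ms=2b
2) 923.077ms=2b +461.538ms=1b
3) 1384.615ms=3b +276.923ms=3/5b
4) 1661.538ms=18/5b +276.923ms=3/5b
5) 1938.462ms=21/5b +276.923ms=3/5b
6) 2215.385ms=24/5b +276.923ms=3/5b
7) 2492.308ms=27/5b +276.923ms=3/5b
Σ=6b of 6 (130bpm 3/4) — PASS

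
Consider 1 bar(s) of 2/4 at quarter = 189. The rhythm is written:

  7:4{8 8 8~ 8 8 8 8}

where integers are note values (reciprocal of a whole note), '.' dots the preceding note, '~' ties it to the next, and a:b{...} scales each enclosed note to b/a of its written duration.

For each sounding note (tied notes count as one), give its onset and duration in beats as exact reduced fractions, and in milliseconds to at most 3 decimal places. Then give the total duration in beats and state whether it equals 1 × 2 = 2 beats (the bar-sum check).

1) 0.0ms=0b +90.703ms=2/7b
2) 90.703ms=2/7b +90.703ms=2/7b
3) 181.406ms=4/7b +181.406ms=4/7b
4) 362.812ms=8/7b +90.703ms=2/7b
5) 453.515ms=10/7b +90.703ms=2/7b
6) 544.218ms=12/7b +90.703ms=2/7b
Σ=2b of 2 (189bpm 2/4) — PASS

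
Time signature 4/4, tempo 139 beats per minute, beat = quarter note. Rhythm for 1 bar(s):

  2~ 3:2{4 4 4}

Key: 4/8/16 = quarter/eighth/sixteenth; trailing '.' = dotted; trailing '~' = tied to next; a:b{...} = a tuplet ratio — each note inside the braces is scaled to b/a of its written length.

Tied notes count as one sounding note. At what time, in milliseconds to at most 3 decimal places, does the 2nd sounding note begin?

1. 0.0ms @ 0 + 1151.079ms (8/3)
2. 1151.079ms @ 8/3 + 287.77ms (2/3)
3. 1438.849ms @ 10/3 + 287.77ms (2/3)

note 2 onset = 8/3b = 1151.079ms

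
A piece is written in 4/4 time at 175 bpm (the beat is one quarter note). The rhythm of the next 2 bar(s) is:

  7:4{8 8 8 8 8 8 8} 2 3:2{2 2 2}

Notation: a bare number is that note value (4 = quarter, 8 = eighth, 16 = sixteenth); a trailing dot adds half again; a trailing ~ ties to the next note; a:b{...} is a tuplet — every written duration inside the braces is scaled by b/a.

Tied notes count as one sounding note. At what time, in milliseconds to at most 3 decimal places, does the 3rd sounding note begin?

note 3 onset = 4/7b = 195.918ms

1. 0.0ms @ 0 + 97.959ms (2/7)
2. 97.959ms @ 2/7 + 97.959ms (2/7)
3. 195.918ms @ 4/7 + 97.959ms (2/7)
4. 293.878ms @ 6/7 + 97.959ms (2/7)
5. 391.837ms @ 8/7 + 97.959ms (2/7)
6. 489.796ms @ 10/7 + 97.959ms (2/7)
7. 587.755ms @ 12/7 + 97.959ms (2/7)
8. 685.714ms @ 2 + 685.714ms (2)
9. 1371.429ms @ 4 + 457.143ms (4/3)
10. 1828.571ms @ 16/3 + 457.143ms (4/3)
11. 2285.714ms @ 20/3 + 457.143ms (4/3)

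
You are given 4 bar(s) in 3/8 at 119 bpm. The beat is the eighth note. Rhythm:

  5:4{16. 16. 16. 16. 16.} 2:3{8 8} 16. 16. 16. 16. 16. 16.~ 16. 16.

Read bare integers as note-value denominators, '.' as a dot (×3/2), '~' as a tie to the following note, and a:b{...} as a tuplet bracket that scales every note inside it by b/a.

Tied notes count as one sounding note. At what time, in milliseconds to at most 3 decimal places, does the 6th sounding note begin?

note 6 onset = 3b = 1512.605ms

1. 0.0ms @ 0 + 302.521ms (3/5)
2. 302.521ms @ 3/5 + 302.521ms (3/5)
3. 605.042ms @ 6/5 + 302.521ms (3/5)
4. 907.563ms @ 9/5 + 302.521ms (3/5)
5. 1210.084ms @ 12/5 + 302.521ms (3/5)
6. 1512.605ms @ 3 + 756.303ms (3/2)
7. 2268.908ms @ 9/2 + 756.303ms (3/2)
8. 3025.21ms @ 6 + 378.151ms (3/4)
9. 3403.361ms @ 27/4 + 378.151ms (3/4)
10. 3781.513ms @ 15/2 + 378.151ms (3/4)
11. 4159.664ms @ 33/4 + 378.151ms (3/4)
12. 4537.815ms @ 9 + 378.151ms (3/4)
13. 4915.966ms @ 39/4 + 756.303ms (3/2)
14. 5672.269ms @ 45/4 + 378.151ms (3/4)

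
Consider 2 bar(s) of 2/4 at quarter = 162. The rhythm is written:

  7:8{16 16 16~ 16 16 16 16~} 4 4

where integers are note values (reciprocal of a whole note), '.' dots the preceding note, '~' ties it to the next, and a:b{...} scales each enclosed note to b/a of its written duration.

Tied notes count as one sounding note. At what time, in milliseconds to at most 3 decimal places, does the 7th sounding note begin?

note 7 onset = 3b = 1111.111ms

1. 0.0ms @ 0 + 105.82ms (2/7)
2. 105.82ms @ 2/7 + 105.82ms (2/7)
3. 211.64ms @ 4/7 + 211.64ms (4/7)
4. 423.28ms @ 8/7 + 105.82ms (2/7)
5. 529.101ms @ 10/7 + 105.82ms (2/7)
6. 634.921ms @ 12/7 + 476.19ms (9/7)
7. 1111.111ms @ 3 + 370.37ms (1)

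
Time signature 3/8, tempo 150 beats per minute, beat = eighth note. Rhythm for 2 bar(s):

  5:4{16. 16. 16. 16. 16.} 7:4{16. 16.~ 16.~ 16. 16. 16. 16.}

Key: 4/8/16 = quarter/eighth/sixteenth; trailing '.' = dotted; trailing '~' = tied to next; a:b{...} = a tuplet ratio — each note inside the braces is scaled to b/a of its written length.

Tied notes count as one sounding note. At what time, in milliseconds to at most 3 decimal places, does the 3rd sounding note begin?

note 3 onset = 6/5b = 480.0ms

1. 0.0ms @ 0 + 240.0ms (3/5)
2. 240.0ms @ 3/5 + 240.0ms (3/5)
3. 480.0ms @ 6/5 + 240.0ms (3/5)
4. 720.0ms @ 9/5 + 240.0ms (3/5)
5. 960.0ms @ 12/5 + 240.0ms (3/5)
6. 1200.0ms @ 3 + 171.429ms (3/7)
7. 1371.429ms @ 24/7 + 514.286ms (9/7)
8. 1885.714ms @ 33/7 + 171.429ms (3/7)
9. 2057.143ms @ 36/7 + 171.429ms (3/7)
10. 2228.571ms @ 39/7 + 171.429ms (3/7)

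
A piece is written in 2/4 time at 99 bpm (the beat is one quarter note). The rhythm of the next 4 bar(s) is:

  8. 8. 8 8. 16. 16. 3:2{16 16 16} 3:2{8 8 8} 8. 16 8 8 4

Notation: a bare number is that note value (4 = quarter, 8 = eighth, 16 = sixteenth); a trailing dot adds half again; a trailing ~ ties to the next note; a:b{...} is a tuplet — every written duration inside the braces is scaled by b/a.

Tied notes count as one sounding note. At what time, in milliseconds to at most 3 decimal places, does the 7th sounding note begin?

note 7 onset = 7/2b = 2121.212ms

1. 0.0ms @ 0 + 454.545ms (3/4)
2. 454.545ms @ 3/4 + 454.545ms (3/4)
3. 909.091ms @ 3/2 + 303.03ms (1/2)
4. 1212.121ms @ 2 + 454.545ms (3/4)
5. 1666.667ms @ 11/4 + 227.273ms (3/8)
6. 1893.939ms @ 25/8 + 227.273ms (3/8)
7. 2121.212ms @ 7/2 + 101.01ms (1/6)
8. 2222.222ms @ 11/3 + 101.01ms (1/6)
9. 2323.232ms @ 23/6 + 101.01ms (1/6)
10. 2424.242ms @ 4 + 202.02ms (1/3)
11. 2626.263ms @ 13/3 + 202.02ms (1/3)
12. 2828.283ms @ 14/3 + 202.02ms (1/3)
13. 3030.303ms @ 5 + 454.545ms (3/4)
14. 3484.848ms @ 23/4 + 151.515ms (1/4)
15. 3636.364ms @ 6 + 303.03ms (1/2)
16. 3939.394ms @ 13/2 + 303.03ms (1/2)
17. 4242.424ms @ 7 + 606.061ms (1)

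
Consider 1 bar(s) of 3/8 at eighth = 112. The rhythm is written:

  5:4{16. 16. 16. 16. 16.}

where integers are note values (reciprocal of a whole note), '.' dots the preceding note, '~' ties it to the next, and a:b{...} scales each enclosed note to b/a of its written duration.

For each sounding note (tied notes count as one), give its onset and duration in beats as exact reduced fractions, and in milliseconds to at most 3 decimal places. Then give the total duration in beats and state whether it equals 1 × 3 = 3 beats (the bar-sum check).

1) 0.0ms=0b +321.429ms=3/5b
2) 321.429ms=3/5b +321.429ms=3/5b
3) 642.857ms=6/5b +321.429ms=3/5b
4) 964.286ms=9/5b +321.429ms=3/5b
5) 1285.714ms=12/5b +321.429ms=3/5b
Σ=3b of 3 (112bpm 3/8) — PASS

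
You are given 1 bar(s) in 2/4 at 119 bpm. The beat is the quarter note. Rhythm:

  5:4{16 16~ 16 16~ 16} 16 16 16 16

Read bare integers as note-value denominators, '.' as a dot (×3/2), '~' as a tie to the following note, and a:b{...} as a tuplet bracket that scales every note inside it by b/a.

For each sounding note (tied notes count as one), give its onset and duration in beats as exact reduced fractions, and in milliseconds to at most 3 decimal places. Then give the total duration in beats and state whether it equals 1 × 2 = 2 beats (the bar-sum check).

1) 0.0ms=0b +100.84ms=1/5b
2) 100.84ms=1/5b +201.681ms=2/5b
3) 302.521ms=3/5b +201.681ms=2/5b
4) 504.202ms=1b +126.05ms=1/4b
5) 630.252ms=5/4b +126.05ms=1/4b
6) 756.303ms=3/2b +126.05ms=1/4b
7) 882.353ms=7/4b +126.05ms=1/4b
Σ=2b of 2 (119bpm 2/4) — PASS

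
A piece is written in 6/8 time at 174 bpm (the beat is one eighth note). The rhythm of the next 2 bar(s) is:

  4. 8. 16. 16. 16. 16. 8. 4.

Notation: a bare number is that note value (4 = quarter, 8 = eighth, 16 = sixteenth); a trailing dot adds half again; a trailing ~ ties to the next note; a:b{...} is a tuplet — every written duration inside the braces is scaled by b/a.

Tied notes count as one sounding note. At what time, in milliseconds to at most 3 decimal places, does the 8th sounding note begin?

note 8 onset = 9b = 3103.448ms

1. 0.0ms @ 0 + 1034.483ms (3)
2. 1034.483ms @ 3 + 517.241ms (3/2)
3. 1551.724ms @ 9/2 + 258.621ms (3/4)
4. 1810.345ms @ 21/4 + 258.621ms (3/4)
5. 2068.966ms @ 6 + 258.621ms (3/4)
6. 2327.586ms @ 27/4 + 258.621ms (3/4)
7. 2586.207ms @ 15/2 + 517.241ms (3/2)
8. 3103.448ms @ 9 + 1034.483ms (3)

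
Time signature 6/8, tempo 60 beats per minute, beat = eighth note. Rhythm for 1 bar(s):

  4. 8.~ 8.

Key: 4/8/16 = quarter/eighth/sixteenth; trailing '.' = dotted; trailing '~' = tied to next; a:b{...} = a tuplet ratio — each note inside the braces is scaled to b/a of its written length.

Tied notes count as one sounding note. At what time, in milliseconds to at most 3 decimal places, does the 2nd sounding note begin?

1. 0.0ms @ 0 + 3000.0ms (3)
2. 3000.0ms @ 3 + 3000.0ms (3)

note 2 onset = 3b = 3000.0ms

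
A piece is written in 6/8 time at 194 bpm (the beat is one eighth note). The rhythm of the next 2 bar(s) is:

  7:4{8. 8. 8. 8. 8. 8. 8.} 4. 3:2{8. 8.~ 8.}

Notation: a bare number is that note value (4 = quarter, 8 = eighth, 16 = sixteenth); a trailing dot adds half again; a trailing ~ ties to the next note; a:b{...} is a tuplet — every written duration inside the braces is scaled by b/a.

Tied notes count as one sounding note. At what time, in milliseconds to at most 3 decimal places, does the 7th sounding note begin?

1. 0.0ms @ 0 + 265.096ms (6/7)
2. 265.096ms @ 6/7 + 265.096ms (6/7)
3. 530.191ms @ 12/7 + 265.096ms (6/7)
4. 795.287ms @ 18/7 + 265.096ms (6/7)
5. 1060.383ms @ 24/7 + 265.096ms (6/7)
6. 1325.479ms @ 30/7 + 265.096ms (6/7)
7. 1590.574ms @ 36/7 + 265.096ms (6/7)
8. 1855.67ms @ 6 + 927.835ms (3)
9. 2783.505ms @ 9 + 309.278ms (1)
10. 3092.784ms @ 10 + 618.557ms (2)

note 7 onset = 36/7b = 1590.574ms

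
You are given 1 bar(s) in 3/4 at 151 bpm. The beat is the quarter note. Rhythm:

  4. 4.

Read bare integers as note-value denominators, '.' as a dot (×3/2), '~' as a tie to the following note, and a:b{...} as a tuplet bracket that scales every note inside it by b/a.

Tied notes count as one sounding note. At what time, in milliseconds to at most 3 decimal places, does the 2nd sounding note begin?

1. 0.0ms @ 0 + 596.026ms (3/2)
2. 596.026ms @ 3/2 + 596.026ms (3/2)

note 2 onset = 3/2b = 596.026ms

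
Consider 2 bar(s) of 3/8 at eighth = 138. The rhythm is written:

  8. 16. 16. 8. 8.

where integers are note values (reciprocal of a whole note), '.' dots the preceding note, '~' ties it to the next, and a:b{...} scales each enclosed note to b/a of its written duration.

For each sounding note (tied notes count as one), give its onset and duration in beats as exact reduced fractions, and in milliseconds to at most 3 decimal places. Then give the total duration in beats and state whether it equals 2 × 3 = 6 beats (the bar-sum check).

1) 0.0ms=0b +652.174ms=3/2b
2) 652.174ms=3/2b +326.087ms=3/4b
3) 978.261ms=9/4b +326.087ms=3/4b
4) 1304.348ms=3b +652.174ms=3/2b
5) 1956.522ms=9/2b +652.174ms=3/2b
Σ=6b of 6 (138bpm 3/8) — PASS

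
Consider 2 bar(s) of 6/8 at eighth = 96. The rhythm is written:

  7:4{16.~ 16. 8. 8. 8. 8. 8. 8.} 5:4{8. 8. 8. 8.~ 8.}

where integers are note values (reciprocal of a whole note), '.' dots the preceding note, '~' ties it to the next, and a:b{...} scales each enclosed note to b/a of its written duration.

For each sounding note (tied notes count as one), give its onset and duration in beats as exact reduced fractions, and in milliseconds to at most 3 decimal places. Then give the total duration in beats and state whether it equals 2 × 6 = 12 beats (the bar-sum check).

1) 0.0ms=0b +535.714ms=6/7b
2) 535.714ms=6/7b +535.714ms=6/7b
3) 1071.429ms=12/7b +535.714ms=6/7b
4) 1607.143ms=18/7b +535.714ms=6/7b
5) 2142.857ms=24/7b +535.714ms=6/7b
6) 2678.571ms=30/7b +535.714ms=6/7b
7) 3214.286ms=36/7b +535.714ms=6/7b
8) 3750.0ms=6b +750.0ms=6/5b
9) 4500.0ms=36/5b +750.0ms=6/5b
10) 5250.0ms=42/5b +750.0ms=6/5b
11) 6000.0ms=48/5b +1500.0ms=12/5b
Σ=12b of 12 (96bpm 6/8) — PASS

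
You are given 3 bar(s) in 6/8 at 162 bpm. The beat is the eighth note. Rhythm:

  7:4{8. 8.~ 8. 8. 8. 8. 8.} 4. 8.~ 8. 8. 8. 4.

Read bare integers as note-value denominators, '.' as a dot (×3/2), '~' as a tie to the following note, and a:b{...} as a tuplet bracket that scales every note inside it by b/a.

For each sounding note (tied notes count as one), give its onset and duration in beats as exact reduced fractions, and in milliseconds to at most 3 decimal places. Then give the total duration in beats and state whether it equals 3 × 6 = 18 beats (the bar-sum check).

1) 0.0ms=0b +317.46ms=6/7b
2) 317.46ms=6/7b +634.921ms=12/7b
3) 952.381ms=18/7b +317.46ms=6/7b
4) 1269.841ms=24/7b +317.46ms=6/7b
5) 1587.302ms=30/7b +317.46ms=6/7b
6) 1904.762ms=36/7b +317.46ms=6/7b
7) 2222.222ms=6b +1111.111ms=3b
8) 3333.333ms=9b +1111.111ms=3b
9) 4444.444ms=12b +555.556ms=3/2b
10) 5000.0ms=27/2b +555.556ms=3/2b
11) 5555.556ms=15b +1111.111ms=3b
Σ=18b of 18 (162bpm 6/8) — PASS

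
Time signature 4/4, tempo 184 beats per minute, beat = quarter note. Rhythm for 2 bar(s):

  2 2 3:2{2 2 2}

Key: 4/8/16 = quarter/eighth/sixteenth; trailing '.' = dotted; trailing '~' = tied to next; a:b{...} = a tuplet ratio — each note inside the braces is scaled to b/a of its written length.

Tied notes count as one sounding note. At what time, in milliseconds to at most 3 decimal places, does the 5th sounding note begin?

1. 0.0ms @ 0 + 652.174ms (2)
2. 652.174ms @ 2 + 652.174ms (2)
3. 1304.348ms @ 4 + 434.783ms (4/3)
4. 1739.13ms @ 16/3 + 434.783ms (4/3)
5. 2173.913ms @ 20/3 + 434.783ms (4/3)

note 5 onset = 20/3b = 2173.913ms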